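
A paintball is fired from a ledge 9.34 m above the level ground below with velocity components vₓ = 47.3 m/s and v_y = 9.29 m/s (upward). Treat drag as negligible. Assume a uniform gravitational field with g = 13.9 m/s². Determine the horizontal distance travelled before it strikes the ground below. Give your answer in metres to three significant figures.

Vertical motion (up positive, ground at y = 0): 6.950 t² − (9.290) t − 9.34 = 0, so t = (9.290 + √(9.290² + 2·13.9·9.34)) / 13.9 = (9.290 + 18.60) / 13.9 = 2.006 s.
Horizontal distance: R = vₓ t = 47.30 × 2.006 = 94.91 m.

94.9 m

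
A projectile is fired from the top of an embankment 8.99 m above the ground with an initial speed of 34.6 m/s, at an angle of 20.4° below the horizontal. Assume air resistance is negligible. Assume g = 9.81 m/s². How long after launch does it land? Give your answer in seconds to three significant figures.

Resolve: vₓ = 34.60 cos 20.4° = 32.43 m/s and v_y0 = −12.06 m/s (downward).
Vertical motion (up positive, ground at y = 0): 4.905 t² − (−12.06) t − 8.99 = 0, so t = (−12.06 + √(12.06² + 2·9.81·8.99)) / 9.81 = (−12.06 + 17.94) / 9.81 = 0.5993 s.

0.599 s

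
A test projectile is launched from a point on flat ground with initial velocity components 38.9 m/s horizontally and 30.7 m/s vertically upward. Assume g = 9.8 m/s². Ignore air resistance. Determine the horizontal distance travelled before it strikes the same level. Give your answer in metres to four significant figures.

Flight time T = 2 v_y0 / g = 6.265 s.
Range: R = vₓ T = 38.90 × 6.265 = 243.7 m.

243.7 m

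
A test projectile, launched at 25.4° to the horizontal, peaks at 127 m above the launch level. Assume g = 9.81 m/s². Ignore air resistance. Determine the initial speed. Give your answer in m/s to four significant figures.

116.4 m/s

At the peak v_y = 0, so v_y0 = √(2gH) = √(2 × 9.81 × 127) = 49.92 m/s.
v_y0 = v₀ sin θ ⇒ v₀ = 49.92 / sin 25.4° = 116.4 m/s.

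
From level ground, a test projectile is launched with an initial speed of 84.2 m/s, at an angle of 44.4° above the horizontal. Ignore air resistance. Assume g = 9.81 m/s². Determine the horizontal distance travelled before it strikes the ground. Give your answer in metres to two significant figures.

720 m

Horizontal component vₓ = 84.20 cos 44.4° = 60.16 m/s; vertical v_y0 = 84.20 sin 44.4° = 58.91 m/s.
Time aloft: T = 2 v_y0 / g = 2 × 58.91 / 9.81 = 12.01 s.
Horizontal distance R = vₓ T = 60.16 × 12.01 = 722.5 m.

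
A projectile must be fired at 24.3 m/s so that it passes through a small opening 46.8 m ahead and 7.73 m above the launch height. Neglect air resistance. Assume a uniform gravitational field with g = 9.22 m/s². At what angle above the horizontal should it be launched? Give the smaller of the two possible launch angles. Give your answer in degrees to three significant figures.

35.7°

Trajectory: y = x tanθ − g x² (1 + tan²θ)/(2v₀²). With x = 46.8, y = 7.73, v₀ = 24.3, g = 9.22:
17.10 tan²θ − 46.8 tanθ + (24.83) = 0.
tanθ = [46.8 ± √(46.8² − 4 × 17.10 × (24.83))] / (2 × 17.10) = (46.8 ± 22.18) / 34.20, giving tanθ = 0.7199 or 2.017.
θ = 35.75° or 63.63°; the smaller is 35.75°.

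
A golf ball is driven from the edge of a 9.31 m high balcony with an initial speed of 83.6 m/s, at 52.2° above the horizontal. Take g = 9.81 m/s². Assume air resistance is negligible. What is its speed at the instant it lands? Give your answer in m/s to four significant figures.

84.69 m/s

Resolve: vₓ = 83.60 cos 52.2° = 51.24 m/s and v_y0 = 83.60 sin 52.2° = 66.06 m/s.
The projectile lands when y = 9.31 + (66.06) t − ½·9.81·t² = 0. Positive root: t = (66.06 + √(66.06² + 2·9.81·9.31)) / 9.81 = (66.06 + 67.43) / 9.81 = 13.61 s.
Vertical velocity at impact: v_y = v_y0 − g t = 66.06 − 9.81 × 13.61 = −67.43 m/s.
Speed: |v| = √(vₓ² + v_y²) = √(51.24² + 67.43²) = 84.69 m/s.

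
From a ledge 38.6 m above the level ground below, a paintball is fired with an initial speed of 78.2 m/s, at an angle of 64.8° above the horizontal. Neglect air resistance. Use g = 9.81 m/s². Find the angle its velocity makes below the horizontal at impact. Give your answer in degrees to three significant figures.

66.3°

vₓ = 78.20 cos 64.8° = 33.30 m/s; v_y0 = 78.20 sin 64.8° = 70.76 m/s.
The projectile lands when y = 38.6 + (70.76) t − ½·9.81·t² = 0. Positive root: t = (70.76 + √(70.76² + 2·9.81·38.6)) / 9.81 = (70.76 + 75.92) / 9.81 = 14.95 s.
At impact: v_y = v_y0 − g t = −75.92 m/s; vₓ = 33.30 m/s.
Angle below horizontal: arctan(|v_y|/vₓ) = arctan(75.92/33.30) = 66.32°.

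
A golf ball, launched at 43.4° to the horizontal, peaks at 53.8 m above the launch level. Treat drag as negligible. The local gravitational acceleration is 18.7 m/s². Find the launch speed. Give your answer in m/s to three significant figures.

At the peak v_y = 0, so v_y0 = √(2gH) = √(2 × 18.7 × 53.8) = 44.86 m/s.
v_y0 = v₀ sin θ ⇒ v₀ = 44.86 / sin 43.4° = 65.29 m/s.

65.3 m/s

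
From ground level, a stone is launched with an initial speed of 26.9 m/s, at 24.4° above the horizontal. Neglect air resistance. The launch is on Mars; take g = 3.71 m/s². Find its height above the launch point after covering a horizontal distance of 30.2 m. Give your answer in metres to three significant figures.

Resolve: vₓ = 26.90 cos 24.4° = 24.50 m/s and v_y0 = 26.90 sin 24.4° = 11.11 m/s.
At x = 30.2 m, t = x/vₓ = 30.2/24.50 = 1.233 s.
Height: y = v_y0 t − ½ g t² = 11.11 × 1.233 − 1.855 × 1.233² = 13.70 − 2.819 = 10.88 m.

10.9 m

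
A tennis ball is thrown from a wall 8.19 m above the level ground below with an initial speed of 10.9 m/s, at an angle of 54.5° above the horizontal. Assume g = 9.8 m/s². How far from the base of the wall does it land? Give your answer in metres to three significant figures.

vₓ = 10.90 cos 54.5° = 6.330 m/s; v_y0 = 10.90 sin 54.5° = 8.874 m/s.
With up positive and y = 0 at the ground: y(t) = 8.19 + (8.874) t − 4.900 t². Setting y = 0 and taking the positive root: t = [8.874 + √(8.874² + 2·9.80·8.19)] / 9.80 = (8.874 + 15.47) / 9.80 = 2.484 s.
Horizontal distance: R = vₓ t = 6.330 × 2.484 = 15.72 m.

15.7 m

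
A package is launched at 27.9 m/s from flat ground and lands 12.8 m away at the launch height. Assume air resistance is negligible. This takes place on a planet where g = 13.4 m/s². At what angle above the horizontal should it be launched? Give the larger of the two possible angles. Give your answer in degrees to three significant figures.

Level-ground range R = v₀² sin(2θ)/g ⇒ sin(2θ) = gR/v₀² = 13.4 × 12.8 / 27.9² = 0.2203.
2θ = 12.73° or 180° − 12.73° = 167.3°, so θ = 6.365° or 83.64°.
The larger angle is 83.64°.

83.6°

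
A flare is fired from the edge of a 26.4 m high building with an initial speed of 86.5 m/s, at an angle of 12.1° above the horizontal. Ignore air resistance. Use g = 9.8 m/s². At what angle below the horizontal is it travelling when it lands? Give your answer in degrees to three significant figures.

19.0°

Horizontal component vₓ = 86.50 cos 12.1° = 84.58 m/s; vertical v_y0 = 86.50 sin 12.1° = 18.13 m/s.
Vertical motion (up positive, ground at y = 0): 4.900 t² − (18.13) t − 26.4 = 0, so t = (18.13 + √(18.13² + 2·9.80·26.4)) / 9.80 = (18.13 + 29.09) / 9.80 = 4.819 s.
At impact: v_y = v_y0 − g t = −29.09 m/s; vₓ = 84.58 m/s.
Angle below horizontal: arctan(|v_y|/vₓ) = arctan(29.09/84.58) = 18.98°.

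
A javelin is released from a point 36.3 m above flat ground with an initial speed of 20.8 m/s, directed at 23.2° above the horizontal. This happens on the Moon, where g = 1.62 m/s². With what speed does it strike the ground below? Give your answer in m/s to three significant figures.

Components: vₓ = 20.80 cos 23.2° = 19.12 m/s, v_y0 = 20.80 sin 23.2° = 8.194 m/s.
With up positive and y = 0 at the ground: y(t) = 36.3 + (8.194) t − 0.8100 t². Setting y = 0 and taking the positive root: t = [8.194 + √(8.194² + 2·1.62·36.3)] / 1.62 = (8.194 + 13.59) / 1.62 = 13.45 s.
Vertical velocity at impact: v_y = v_y0 − g t = 8.194 − 1.62 × 13.45 = −13.59 m/s.
Speed: |v| = √(vₓ² + v_y²) = √(19.12² + 13.59²) = 23.46 m/s.

23.5 m/s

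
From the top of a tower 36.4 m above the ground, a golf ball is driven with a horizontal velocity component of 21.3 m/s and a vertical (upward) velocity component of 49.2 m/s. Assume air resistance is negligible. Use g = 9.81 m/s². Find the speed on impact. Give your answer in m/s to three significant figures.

With up positive and y = 0 at the ground: y(t) = 36.4 + (49.20) t − 4.905 t². Setting y = 0 and taking the positive root: t = [49.20 + √(49.20² + 2·9.81·36.4)] / 9.81 = (49.20 + 55.99) / 9.81 = 10.72 s.
Vertical velocity at impact: v_y = v_y0 − g t = 49.20 − 9.81 × 10.72 = −55.99 m/s.
Speed: |v| = √(vₓ² + v_y²) = √(21.30² + 55.99²) = 59.90 m/s.

59.9 m/s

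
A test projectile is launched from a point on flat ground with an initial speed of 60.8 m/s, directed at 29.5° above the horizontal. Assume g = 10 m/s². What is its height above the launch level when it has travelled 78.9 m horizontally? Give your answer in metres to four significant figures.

Resolve: vₓ = 60.80 cos 29.5° = 52.92 m/s and v_y0 = 60.80 sin 29.5° = 29.94 m/s.
At x = 78.9 m, t = x/vₓ = 78.9/52.92 = 1.491 s.
Height: y = v_y0 t − ½ g t² = 29.94 × 1.491 − 5.000 × 1.491² = 44.64 − 11.12 = 33.52 m.

33.52 m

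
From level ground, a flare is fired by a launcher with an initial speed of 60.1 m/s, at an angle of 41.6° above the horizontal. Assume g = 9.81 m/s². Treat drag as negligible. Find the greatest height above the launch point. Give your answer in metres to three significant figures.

Horizontal component vₓ = 60.10 cos 41.6° = 44.94 m/s; vertical v_y0 = 60.10 sin 41.6° = 39.90 m/s.
Peak height H = v_y0² / (2g) = 1592.2 / 19.62 = 81.15 m.

81.2 m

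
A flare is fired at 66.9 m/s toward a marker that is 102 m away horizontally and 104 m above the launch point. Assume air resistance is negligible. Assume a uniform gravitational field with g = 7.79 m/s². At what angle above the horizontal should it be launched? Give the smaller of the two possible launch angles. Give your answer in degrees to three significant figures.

Trajectory: y = x tanθ − g x² (1 + tan²θ)/(2v₀²). With x = 102, y = 104, v₀ = 66.9, g = 7.79:
9.054 tan²θ − 102 tanθ + (113.1) = 0.
tanθ = [102 ± √(102² − 4 × 9.054 × (113.1))] / (2 × 9.054) = (102 ± 79.43) / 18.11, giving tanθ = 1.246 or 10.02.
θ = 51.26° or 84.30°; the smaller is 51.26°.

51.3°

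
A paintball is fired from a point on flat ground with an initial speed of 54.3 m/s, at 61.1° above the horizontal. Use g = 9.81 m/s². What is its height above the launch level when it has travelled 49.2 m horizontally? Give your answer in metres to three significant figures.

vₓ = 54.30 cos 61.1° = 26.24 m/s; v_y0 = 54.30 sin 61.1° = 47.54 m/s.
x = vₓ t ⇒ t = 49.2/26.24 = 1.875 s.
Height: y = v_y0 t − ½ g t² = 47.54 × 1.875 − 4.905 × 1.875² = 89.13 − 17.24 = 71.88 m.

71.9 m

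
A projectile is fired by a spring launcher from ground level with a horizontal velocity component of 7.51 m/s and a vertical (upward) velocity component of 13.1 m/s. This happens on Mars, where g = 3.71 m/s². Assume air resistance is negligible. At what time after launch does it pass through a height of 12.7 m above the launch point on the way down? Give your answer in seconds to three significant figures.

5.90 s

Require v_y0 t − ½ g t² = 12.7, i.e. 1.855 t² − 13.10 t + 12.7 = 0.
t = [13.10 ± √(13.10² − 2·3.71·12.7)] / 3.71 = (13.10 ± 8.796) / 3.71, so t = 1.160 s or t = 5.902 s.
The descending-branch root is 5.902 s.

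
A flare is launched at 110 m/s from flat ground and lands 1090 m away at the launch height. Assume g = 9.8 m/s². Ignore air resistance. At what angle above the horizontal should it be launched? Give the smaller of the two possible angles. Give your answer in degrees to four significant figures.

30.99°

Level-ground range R = v₀² sin(2θ)/g ⇒ sin(2θ) = gR/v₀² = 9.80 × 1090 / 110² = 0.8828.
2θ = 61.98° or 180° − 61.98° = 118.0°, so θ = 30.99° or 59.01°.
The smaller angle is 30.99°.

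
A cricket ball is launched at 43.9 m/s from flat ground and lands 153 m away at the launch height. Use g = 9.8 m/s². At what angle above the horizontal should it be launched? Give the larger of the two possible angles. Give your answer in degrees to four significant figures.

R = v₀² sin 2θ / g gives sin 2θ = gR/v₀² = 9.80·153/43.9² = 0.7780.
2θ = 51.08° or 180° − 51.08° = 128.9°, so θ = 25.54° or 64.46°.
The larger angle is 64.46°.

64.46°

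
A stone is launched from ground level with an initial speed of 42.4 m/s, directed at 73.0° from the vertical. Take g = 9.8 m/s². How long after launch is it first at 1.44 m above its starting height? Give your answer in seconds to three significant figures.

vₓ = 42.40 sin 73.0° = 40.55 m/s; v_y0 = 42.40 cos 73.0° = 12.40 m/s.
Height y(t) = 12.40 t − 4.900 t² = 1.44 gives 4.900 t² − 12.40 t + 1.44 = 0.
t = [12.40 ± √(12.40² − 2·9.80·1.44)] / 9.80 = (12.40 ± 11.20) / 9.80, so t = 0.1220 s or t = 2.408 s.
The first (ascending) time is 0.1220 s.

0.122 s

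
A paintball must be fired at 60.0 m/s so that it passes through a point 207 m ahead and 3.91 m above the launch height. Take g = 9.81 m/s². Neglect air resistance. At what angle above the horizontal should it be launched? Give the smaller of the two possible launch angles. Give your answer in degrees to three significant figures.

Trajectory: y = x tanθ − g x² (1 + tan²θ)/(2v₀²). With x = 207, y = 3.91, v₀ = 60.0, g = 9.81:
58.38 tan²θ − 207 tanθ + (62.29) = 0.
tanθ = [207 ± √(207² − 4 × 58.38 × (62.29))] / (2 × 58.38) = (207 ± 168.2) / 116.8, giving tanθ = 0.3320 or 3.214.
θ = 18.37° or 72.72°; the smaller is 18.37°.

18.4°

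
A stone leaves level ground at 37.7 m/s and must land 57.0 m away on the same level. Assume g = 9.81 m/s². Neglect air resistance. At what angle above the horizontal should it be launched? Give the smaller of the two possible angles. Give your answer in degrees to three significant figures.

From R = (v₀²/g) sin 2θ: sin 2θ = 9.81 × 57.0 / 1421.3 = 0.3934.
2θ = 23.17° or 180° − 23.17° = 156.8°, so θ = 11.58° or 78.42°.
The smaller angle is 11.58°.

11.6°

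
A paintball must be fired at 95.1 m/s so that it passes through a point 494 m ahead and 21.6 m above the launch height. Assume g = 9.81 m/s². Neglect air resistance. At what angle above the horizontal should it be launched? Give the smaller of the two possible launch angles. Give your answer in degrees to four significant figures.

18.94°

Trajectory: y = x tanθ − g x² (1 + tan²θ)/(2v₀²). With x = 494, y = 21.6, v₀ = 95.1, g = 9.81:
132.4 tan²θ − 494 tanθ + (154.0) = 0.
tanθ = [494 ± √(494² − 4 × 132.4 × (154.0))] / (2 × 132.4) = (494 ± 403.2) / 264.7, giving tanθ = 0.3432 or 3.389.
θ = 18.94° or 73.56°; the smaller is 18.94°.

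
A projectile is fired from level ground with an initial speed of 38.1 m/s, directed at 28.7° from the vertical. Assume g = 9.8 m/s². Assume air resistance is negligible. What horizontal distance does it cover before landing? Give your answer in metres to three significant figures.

vₓ = 38.10 sin 28.7° = 18.30 m/s; v_y0 = 38.10 cos 28.7° = 33.42 m/s.
Flight time T = 2 v_y0 / g = 6.820 s.
Range: R = vₓ T = 18.30 × 6.820 = 124.8 m.

125 m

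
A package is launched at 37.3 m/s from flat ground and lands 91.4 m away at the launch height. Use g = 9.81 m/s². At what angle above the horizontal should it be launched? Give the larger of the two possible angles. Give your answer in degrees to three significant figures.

Level-ground range R = v₀² sin(2θ)/g ⇒ sin(2θ) = gR/v₀² = 9.81 × 91.4 / 37.3² = 0.6445.
2θ = 40.13° or 180° − 40.13° = 139.9°, so θ = 20.06° or 69.94°.
The larger angle is 69.94°.

69.9°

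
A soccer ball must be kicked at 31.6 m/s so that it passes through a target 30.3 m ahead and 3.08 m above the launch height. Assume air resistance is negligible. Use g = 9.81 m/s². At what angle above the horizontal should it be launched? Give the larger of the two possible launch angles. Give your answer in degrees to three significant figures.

81.2°

Trajectory: y = x tanθ − g x² (1 + tan²θ)/(2v₀²). With x = 30.3, y = 3.08, v₀ = 31.6, g = 9.81:
4.510 tan²θ − 30.3 tanθ + (7.590) = 0.
tanθ = [30.3 ± √(30.3² − 4 × 4.510 × (7.590))] / (2 × 4.510) = (30.3 ± 27.95) / 9.019, giving tanθ = 0.2606 or 6.458.
θ = 14.61° or 81.20°; the larger is 81.20°.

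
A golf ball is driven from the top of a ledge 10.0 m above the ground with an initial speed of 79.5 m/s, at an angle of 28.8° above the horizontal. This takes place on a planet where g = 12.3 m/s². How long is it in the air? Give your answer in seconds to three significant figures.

6.48 s

Resolve: vₓ = 79.50 cos 28.8° = 69.67 m/s and v_y0 = 79.50 sin 28.8° = 38.30 m/s.
With up positive and y = 0 at the ground: y(t) = 10.0 + (38.30) t − 6.150 t². Setting y = 0 and taking the positive root: t = [38.30 + √(38.30² + 2·12.3·10.0)] / 12.3 = (38.30 + 41.39) / 12.3 = 6.479 s.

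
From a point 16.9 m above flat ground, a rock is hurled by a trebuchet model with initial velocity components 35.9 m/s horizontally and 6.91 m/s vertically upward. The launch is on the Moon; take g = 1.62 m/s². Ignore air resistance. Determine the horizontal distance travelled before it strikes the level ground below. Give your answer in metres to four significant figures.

377.5 m

The projectile lands when y = 16.9 + (6.910) t − ½·1.62·t² = 0. Positive root: t = (6.910 + √(6.910² + 2·1.62·16.9)) / 1.62 = (6.910 + 10.12) / 1.62 = 10.52 s.
Horizontal distance: R = vₓ t = 35.90 × 10.52 = 377.5 m.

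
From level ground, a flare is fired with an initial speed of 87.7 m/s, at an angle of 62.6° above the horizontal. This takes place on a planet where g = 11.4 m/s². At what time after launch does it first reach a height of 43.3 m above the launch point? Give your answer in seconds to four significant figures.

Components: vₓ = 87.70 cos 62.6° = 40.36 m/s, v_y0 = 87.70 sin 62.6° = 77.86 m/s.
Height y(t) = 77.86 t − 5.700 t² = 43.3 gives 5.700 t² − 77.86 t + 43.3 = 0.
Quadratic formula: t = (77.86 ± √5075.2) / 11.4 = (77.86 ± 71.24) / 11.4 → t = 0.5808 s or 13.08 s.
The first (ascending) time is 0.5808 s.

0.5808 s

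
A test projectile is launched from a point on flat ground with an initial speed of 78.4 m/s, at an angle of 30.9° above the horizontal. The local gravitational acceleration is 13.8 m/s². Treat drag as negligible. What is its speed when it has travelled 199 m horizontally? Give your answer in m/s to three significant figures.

Resolve: vₓ = 78.40 cos 30.9° = 67.27 m/s and v_y0 = 78.40 sin 30.9° = 40.26 m/s.
x = vₓ t ⇒ t = 199/67.27 = 2.958 s.
Vertical velocity there: v_y = v_y0 − g t = 40.26 − 13.8 × 2.958 = −0.5605 m/s.
Speed: √(vₓ² + v_y²) = √(67.27² + 0.5605²) = 67.27 m/s.

67.3 m/s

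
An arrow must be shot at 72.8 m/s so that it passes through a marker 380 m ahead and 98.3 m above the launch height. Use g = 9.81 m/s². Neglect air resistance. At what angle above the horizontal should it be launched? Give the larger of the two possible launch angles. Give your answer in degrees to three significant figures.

Trajectory: y = x tanθ − g x² (1 + tan²θ)/(2v₀²). With x = 380, y = 98.3, v₀ = 72.8, g = 9.81:
133.6 tan²θ − 380 tanθ + (231.9) = 0.
tanθ = [380 ± √(380² − 4 × 133.6 × (231.9))] / (2 × 133.6) = (380 ± 142.9) / 267.3, giving tanθ = 0.8872 or 1.956.
θ = 41.58° or 62.92°; the larger is 62.92°.

62.9°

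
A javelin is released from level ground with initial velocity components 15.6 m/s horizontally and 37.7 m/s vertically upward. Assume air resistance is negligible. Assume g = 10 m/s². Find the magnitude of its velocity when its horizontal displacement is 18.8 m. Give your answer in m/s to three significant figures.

30.0 m/s

x = vₓ t ⇒ t = 18.8/15.60 = 1.205 s.
Vertical velocity there: v_y = v_y0 − g t = 37.70 − 10.0 × 1.205 = 25.65 m/s.
Speed: √(vₓ² + v_y²) = √(15.60² + 25.65²) = 30.02 m/s.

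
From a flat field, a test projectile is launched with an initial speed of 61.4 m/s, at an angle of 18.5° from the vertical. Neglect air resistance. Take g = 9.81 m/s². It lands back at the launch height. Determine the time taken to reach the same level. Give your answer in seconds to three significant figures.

11.9 s

Resolve: vₓ = 61.40 sin 18.5° = 19.48 m/s and v_y0 = 61.40 cos 18.5° = 58.23 m/s.
Time of flight on level ground: T = 2 v_y0 / g = 2 × 58.23 / 9.81 = 11.87 s.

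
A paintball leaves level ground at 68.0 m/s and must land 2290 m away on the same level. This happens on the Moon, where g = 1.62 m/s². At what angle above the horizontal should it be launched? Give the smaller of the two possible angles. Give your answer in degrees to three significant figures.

R = v₀² sin 2θ / g gives sin 2θ = gR/v₀² = 1.62·2290/68.0² = 0.8023.
2θ = 53.35° or 180° − 53.35° = 126.7°, so θ = 26.67° or 63.33°.
The smaller angle is 26.67°.

26.7°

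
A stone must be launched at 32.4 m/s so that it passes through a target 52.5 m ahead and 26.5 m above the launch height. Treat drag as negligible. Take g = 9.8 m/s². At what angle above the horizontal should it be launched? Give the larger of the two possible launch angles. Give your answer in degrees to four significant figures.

72.07°

Trajectory: y = x tanθ − g x² (1 + tan²θ)/(2v₀²). With x = 52.5, y = 26.5, v₀ = 32.4, g = 9.80:
12.87 tan²θ − 52.5 tanθ + (39.37) = 0.
tanθ = [52.5 ± √(52.5² − 4 × 12.87 × (39.37))] / (2 × 12.87) = (52.5 ± 27.03) / 25.73, giving tanθ = 0.9900 or 3.091.
θ = 44.71° or 72.07°; the larger is 72.07°.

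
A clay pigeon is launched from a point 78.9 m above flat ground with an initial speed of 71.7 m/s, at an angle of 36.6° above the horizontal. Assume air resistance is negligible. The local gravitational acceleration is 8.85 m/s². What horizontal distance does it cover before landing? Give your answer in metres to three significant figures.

vₓ = 71.70 cos 36.6° = 57.56 m/s; v_y0 = 71.70 sin 36.6° = 42.75 m/s.
Vertical motion (up positive, ground at y = 0): 4.425 t² − (42.75) t − 78.9 = 0, so t = (42.75 + √(42.75² + 2·8.85·78.9)) / 8.85 = (42.75 + 56.78) / 8.85 = 11.25 s.
Horizontal distance: R = vₓ t = 57.56 × 11.25 = 647.4 m.

647 m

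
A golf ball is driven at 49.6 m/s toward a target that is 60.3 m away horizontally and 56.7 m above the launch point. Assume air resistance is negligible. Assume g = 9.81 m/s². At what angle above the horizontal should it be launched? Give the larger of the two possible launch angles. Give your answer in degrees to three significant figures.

81.9°

Trajectory: y = x tanθ − g x² (1 + tan²θ)/(2v₀²). With x = 60.3, y = 56.7, v₀ = 49.6, g = 9.81:
7.250 tan²θ − 60.3 tanθ + (63.95) = 0.
tanθ = [60.3 ± √(60.3² − 4 × 7.250 × (63.95))] / (2 × 7.250) = (60.3 ± 42.21) / 14.50, giving tanθ = 1.248 or 7.070.
θ = 51.29° or 81.95°; the larger is 81.95°.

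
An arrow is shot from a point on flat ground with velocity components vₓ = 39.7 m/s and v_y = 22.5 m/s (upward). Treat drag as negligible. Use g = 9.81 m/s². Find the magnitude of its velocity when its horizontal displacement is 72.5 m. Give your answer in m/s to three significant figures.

40.0 m/s

x = vₓ t ⇒ t = 72.5/39.70 = 1.826 s.
Vertical velocity there: v_y = v_y0 − g t = 22.50 − 9.81 × 1.826 = 4.585 m/s.
Speed: √(vₓ² + v_y²) = √(39.70² + 4.585²) = 39.96 m/s.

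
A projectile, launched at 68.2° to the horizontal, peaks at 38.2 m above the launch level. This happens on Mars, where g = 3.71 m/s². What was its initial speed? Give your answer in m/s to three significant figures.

At the peak v_y = 0, so v_y0 = √(2gH) = √(2 × 3.71 × 38.2) = 16.84 m/s.
v_y0 = v₀ sin θ ⇒ v₀ = 16.84 / sin 68.2° = 18.13 m/s.

18.1 m/s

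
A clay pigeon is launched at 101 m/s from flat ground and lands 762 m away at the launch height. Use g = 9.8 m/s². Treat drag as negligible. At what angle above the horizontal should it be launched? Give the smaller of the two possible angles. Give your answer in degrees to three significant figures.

23.5°

Level-ground range R = v₀² sin(2θ)/g ⇒ sin(2θ) = gR/v₀² = 9.80 × 762 / 101² = 0.7320.
2θ = 47.06° or 180° − 47.06° = 132.9°, so θ = 23.53° or 66.47°.
The smaller angle is 23.53°.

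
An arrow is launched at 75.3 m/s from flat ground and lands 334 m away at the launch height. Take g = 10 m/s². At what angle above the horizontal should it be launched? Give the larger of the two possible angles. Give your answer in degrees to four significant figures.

71.95°

Level-ground range R = v₀² sin(2θ)/g ⇒ sin(2θ) = gR/v₀² = 10.0 × 334 / 75.3² = 0.5891.
2θ = 36.09° or 180° − 36.09° = 143.9°, so θ = 18.05° or 71.95°.
The larger angle is 71.95°.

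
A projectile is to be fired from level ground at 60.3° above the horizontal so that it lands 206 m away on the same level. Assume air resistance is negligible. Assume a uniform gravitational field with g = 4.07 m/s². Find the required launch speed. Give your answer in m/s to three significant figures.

On level ground R = v₀² sin 2θ / g ⇒ v₀ = √(gR / sin 2θ).
v₀ = √(4.07 × 206 / sin 120.6°) = √(838.4 / 0.8607) = √974.07 = 31.21 m/s.

31.2 m/s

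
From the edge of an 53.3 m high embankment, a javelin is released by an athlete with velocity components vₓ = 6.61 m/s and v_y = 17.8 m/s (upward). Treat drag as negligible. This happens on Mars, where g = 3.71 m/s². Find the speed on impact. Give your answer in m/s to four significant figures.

27.50 m/s

With up positive and y = 0 at the ground: y(t) = 53.3 + (17.80) t − 1.855 t². Setting y = 0 and taking the positive root: t = [17.80 + √(17.80² + 2·3.71·53.3)] / 3.71 = (17.80 + 26.69) / 3.71 = 11.99 s.
Vertical velocity at impact: v_y = v_y0 − g t = 17.80 − 3.71 × 11.99 = −26.69 m/s.
Speed: |v| = √(vₓ² + v_y²) = √(6.610² + 26.69²) = 27.50 m/s.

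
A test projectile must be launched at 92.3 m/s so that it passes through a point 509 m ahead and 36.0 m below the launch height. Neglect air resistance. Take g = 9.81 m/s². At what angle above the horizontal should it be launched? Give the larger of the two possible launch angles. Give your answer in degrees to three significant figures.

72.5°

Trajectory: y = x tanθ − g x² (1 + tan²θ)/(2v₀²). With x = 509, y = −36.0, v₀ = 92.3, g = 9.81:
149.2 tan²θ − 509 tanθ + (113.2) = 0.
tanθ = [509 ± √(509² − 4 × 149.2 × (113.2))] / (2 × 149.2) = (509 ± 437.7) / 298.3, giving tanθ = 0.2391 or 3.173.
θ = 13.45° or 72.51°; the larger is 72.51°.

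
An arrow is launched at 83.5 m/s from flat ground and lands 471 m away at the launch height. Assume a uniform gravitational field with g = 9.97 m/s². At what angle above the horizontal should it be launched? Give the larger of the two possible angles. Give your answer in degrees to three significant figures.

Level-ground range R = v₀² sin(2θ)/g ⇒ sin(2θ) = gR/v₀² = 9.97 × 471 / 83.5² = 0.6735.
2θ = 42.34° or 180° − 42.34° = 137.7°, so θ = 21.17° or 68.83°.
The larger angle is 68.83°.

68.8°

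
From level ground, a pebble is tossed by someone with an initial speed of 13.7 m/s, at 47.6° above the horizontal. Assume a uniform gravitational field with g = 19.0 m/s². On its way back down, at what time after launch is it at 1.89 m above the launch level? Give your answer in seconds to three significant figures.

Resolve: vₓ = 13.70 cos 47.6° = 9.238 m/s and v_y0 = 13.70 sin 47.6° = 10.12 m/s.
Set y = v_y0 t − ½ g t² = 1.89: 9.500 t² − 10.12 t + 1.89 = 0.
t = [10.12 ± √(10.12² − 2·19.0·1.89)] / 19.0 = (10.12 ± 5.525) / 19.0, so t = 0.2417 s or t = 0.8233 s.
The descending-branch root is 0.8233 s.

0.823 s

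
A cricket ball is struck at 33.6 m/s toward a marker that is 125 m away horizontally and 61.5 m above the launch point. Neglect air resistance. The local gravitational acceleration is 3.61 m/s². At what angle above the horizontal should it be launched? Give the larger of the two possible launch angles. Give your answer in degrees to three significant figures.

76.5°

Trajectory: y = x tanθ − g x² (1 + tan²θ)/(2v₀²). With x = 125, y = 61.5, v₀ = 33.6, g = 3.61:
24.98 tan²θ − 125 tanθ + (86.48) = 0.
tanθ = [125 ± √(125² − 4 × 24.98 × (86.48))] / (2 × 24.98) = (125 ± 83.57) / 49.96, giving tanθ = 0.8293 or 4.174.
θ = 39.67° or 76.53°; the larger is 76.53°.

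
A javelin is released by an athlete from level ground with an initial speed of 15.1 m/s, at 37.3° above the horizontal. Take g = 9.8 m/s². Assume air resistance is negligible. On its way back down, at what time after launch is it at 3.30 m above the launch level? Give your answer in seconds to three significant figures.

1.38 s

Components: vₓ = 15.10 cos 37.3° = 12.01 m/s, v_y0 = 15.10 sin 37.3° = 9.150 m/s.
Require v_y0 t − ½ g t² = 3.30, i.e. 4.900 t² − 9.150 t + 3.30 = 0.
Quadratic formula: t = (9.150 ± √19.050) / 9.80 = (9.150 ± 4.365) / 9.80 → t = 0.4883 s or 1.379 s.
The descending-branch root is 1.379 s.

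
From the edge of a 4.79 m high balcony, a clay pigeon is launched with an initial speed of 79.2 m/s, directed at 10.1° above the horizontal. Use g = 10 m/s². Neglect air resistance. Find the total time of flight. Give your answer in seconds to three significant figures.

Horizontal component vₓ = 79.20 cos 10.1° = 77.97 m/s; vertical v_y0 = 79.20 sin 10.1° = 13.89 m/s.
Vertical motion (up positive, ground at y = 0): 5.000 t² − (13.89) t − 4.79 = 0, so t = (13.89 + √(13.89² + 2·10.0·4.79)) / 10.0 = (13.89 + 16.99) / 10.0 = 3.088 s.

3.09 s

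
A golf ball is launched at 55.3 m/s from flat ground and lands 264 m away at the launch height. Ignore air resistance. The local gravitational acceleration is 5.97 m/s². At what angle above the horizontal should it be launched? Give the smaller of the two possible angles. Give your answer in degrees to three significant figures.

15.5°

R = v₀² sin 2θ / g gives sin 2θ = gR/v₀² = 5.97·264/55.3² = 0.5154.
2θ = 31.02° or 180° − 31.02° = 149.0°, so θ = 15.51° or 74.49°.
The smaller angle is 15.51°.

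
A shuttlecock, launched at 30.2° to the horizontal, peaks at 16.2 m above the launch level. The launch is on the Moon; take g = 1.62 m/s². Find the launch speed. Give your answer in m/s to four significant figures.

At the peak v_y = 0, so v_y0 = √(2gH) = √(2 × 1.62 × 16.2) = 7.245 m/s.
v_y0 = v₀ sin θ ⇒ v₀ = 7.245 / sin 30.2° = 14.40 m/s.

14.40 m/s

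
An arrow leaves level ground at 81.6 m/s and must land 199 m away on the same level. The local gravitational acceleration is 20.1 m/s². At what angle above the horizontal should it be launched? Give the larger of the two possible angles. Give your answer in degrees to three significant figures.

Level-ground range R = v₀² sin(2θ)/g ⇒ sin(2θ) = gR/v₀² = 20.1 × 199 / 81.6² = 0.6007.
2θ = 36.92° or 180° − 36.92° = 143.1°, so θ = 18.46° or 71.54°.
The larger angle is 71.54°.

71.5°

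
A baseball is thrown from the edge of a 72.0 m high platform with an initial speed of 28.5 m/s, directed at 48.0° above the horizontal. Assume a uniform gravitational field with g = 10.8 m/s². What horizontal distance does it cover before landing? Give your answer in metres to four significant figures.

vₓ = 28.50 cos 48.0° = 19.07 m/s; v_y0 = 28.50 sin 48.0° = 21.18 m/s.
With up positive and y = 0 at the ground: y(t) = 72.0 + (21.18) t − 5.400 t². Setting y = 0 and taking the positive root: t = [21.18 + √(21.18² + 2·10.8·72.0)] / 10.8 = (21.18 + 44.76) / 10.8 = 6.106 s.
Horizontal distance: R = vₓ t = 19.07 × 6.106 = 116.4 m.

116.4 m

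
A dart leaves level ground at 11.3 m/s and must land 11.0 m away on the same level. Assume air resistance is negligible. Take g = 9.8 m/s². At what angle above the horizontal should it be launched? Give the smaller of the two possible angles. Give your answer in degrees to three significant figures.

28.8°

From R = (v₀²/g) sin 2θ: sin 2θ = 9.80 × 11.0 / 127.69 = 0.8442.
2θ = 57.59° or 180° − 57.59° = 122.4°, so θ = 28.79° or 61.21°.
The smaller angle is 28.79°.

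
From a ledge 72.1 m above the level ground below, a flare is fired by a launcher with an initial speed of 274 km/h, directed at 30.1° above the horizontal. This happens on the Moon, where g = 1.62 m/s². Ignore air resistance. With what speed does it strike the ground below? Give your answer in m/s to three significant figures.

Convert: 274 km/h = 274/3.6 = 76.11 m/s.
vₓ = 76.11 cos 30.1° = 65.85 m/s; v_y0 = 76.11 sin 30.1° = 38.17 m/s.
The projectile lands when y = 72.1 + (38.17) t − ½·1.62·t² = 0. Positive root: t = (38.17 + √(38.17² + 2·1.62·72.1)) / 1.62 = (38.17 + 41.12) / 1.62 = 48.94 s.
Vertical velocity at impact: v_y = v_y0 − g t = 38.17 − 1.62 × 48.94 = −41.12 m/s.
Speed: |v| = √(vₓ² + v_y²) = √(65.85² + 41.12²) = 77.63 m/s.

77.6 m/s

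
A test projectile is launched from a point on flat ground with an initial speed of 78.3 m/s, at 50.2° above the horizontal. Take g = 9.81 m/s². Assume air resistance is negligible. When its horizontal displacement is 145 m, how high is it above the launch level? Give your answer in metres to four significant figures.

Components: vₓ = 78.30 cos 50.2° = 50.12 m/s, v_y0 = 78.30 sin 50.2° = 60.16 m/s.
Time to reach x = 145 m: t = x/vₓ = 145/50.12 = 2.893 s.
Height: y = v_y0 t − ½ g t² = 60.16 × 2.893 − 4.905 × 2.893² = 174.0 − 41.05 = 133.0 m.

133.0 m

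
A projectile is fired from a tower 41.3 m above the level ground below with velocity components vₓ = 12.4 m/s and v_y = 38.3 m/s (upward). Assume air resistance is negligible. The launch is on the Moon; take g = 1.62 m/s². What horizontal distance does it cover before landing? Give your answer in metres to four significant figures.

599.4 m

With up positive and y = 0 at the ground: y(t) = 41.3 + (38.30) t − 0.8100 t². Setting y = 0 and taking the positive root: t = [38.30 + √(38.30² + 2·1.62·41.3)] / 1.62 = (38.30 + 40.01) / 1.62 = 48.34 s.
Horizontal distance: R = vₓ t = 12.40 × 48.34 = 599.4 m.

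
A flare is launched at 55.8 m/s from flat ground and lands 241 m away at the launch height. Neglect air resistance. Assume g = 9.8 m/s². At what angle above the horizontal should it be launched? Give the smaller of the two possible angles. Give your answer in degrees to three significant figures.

Level-ground range R = v₀² sin(2θ)/g ⇒ sin(2θ) = gR/v₀² = 9.80 × 241 / 55.8² = 0.7585.
2θ = 49.34° or 180° − 49.34° = 130.7°, so θ = 24.67° or 65.33°.
The smaller angle is 24.67°.

24.7°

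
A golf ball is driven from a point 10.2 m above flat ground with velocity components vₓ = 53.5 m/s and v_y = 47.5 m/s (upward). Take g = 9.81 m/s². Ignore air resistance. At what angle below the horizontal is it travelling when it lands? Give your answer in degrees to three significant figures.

42.8°

The projectile lands when y = 10.2 + (47.50) t − ½·9.81·t² = 0. Positive root: t = (47.50 + √(47.50² + 2·9.81·10.2)) / 9.81 = (47.50 + 49.56) / 9.81 = 9.894 s.
At impact: v_y = v_y0 − g t = −49.56 m/s; vₓ = 53.50 m/s.
Angle below horizontal: arctan(|v_y|/vₓ) = arctan(49.56/53.50) = 42.81°.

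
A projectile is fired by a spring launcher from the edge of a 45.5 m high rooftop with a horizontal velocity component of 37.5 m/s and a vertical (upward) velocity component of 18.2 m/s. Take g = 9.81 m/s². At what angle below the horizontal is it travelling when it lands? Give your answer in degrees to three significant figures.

Vertical motion (up positive, ground at y = 0): 4.905 t² − (18.20) t − 45.5 = 0, so t = (18.20 + √(18.20² + 2·9.81·45.5)) / 9.81 = (18.20 + 34.98) / 9.81 = 5.422 s.
At impact: v_y = v_y0 − g t = −34.98 m/s; vₓ = 37.50 m/s.
Angle below horizontal: arctan(|v_y|/vₓ) = arctan(34.98/37.50) = 43.01°.

43.0°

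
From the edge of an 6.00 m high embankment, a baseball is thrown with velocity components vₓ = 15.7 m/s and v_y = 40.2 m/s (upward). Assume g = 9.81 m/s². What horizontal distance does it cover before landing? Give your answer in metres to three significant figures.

Vertical motion (up positive, ground at y = 0): 4.905 t² − (40.20) t − 6.00 = 0, so t = (40.20 + √(40.20² + 2·9.81·6.00)) / 9.81 = (40.20 + 41.64) / 9.81 = 8.342 s.
Horizontal distance: R = vₓ t = 15.70 × 8.342 = 131.0 m.

131 m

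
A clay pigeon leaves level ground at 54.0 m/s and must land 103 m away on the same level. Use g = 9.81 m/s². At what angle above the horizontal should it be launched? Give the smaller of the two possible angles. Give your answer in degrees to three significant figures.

R = v₀² sin 2θ / g gives sin 2θ = gR/v₀² = 9.81·103/54.0² = 0.3465.
2θ = 20.27° or 180° − 20.27° = 159.7°, so θ = 10.14° or 79.86°.
The smaller angle is 10.14°.

10.1°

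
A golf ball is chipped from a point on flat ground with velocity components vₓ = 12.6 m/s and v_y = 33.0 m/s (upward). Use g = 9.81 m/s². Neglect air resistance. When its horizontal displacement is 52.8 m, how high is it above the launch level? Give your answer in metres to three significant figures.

52.2 m

x = vₓ t ⇒ t = 52.8/12.60 = 4.190 s.
Height: y = v_y0 t − ½ g t² = 33.00 × 4.190 − 4.905 × 4.190² = 138.3 − 86.13 = 52.15 m.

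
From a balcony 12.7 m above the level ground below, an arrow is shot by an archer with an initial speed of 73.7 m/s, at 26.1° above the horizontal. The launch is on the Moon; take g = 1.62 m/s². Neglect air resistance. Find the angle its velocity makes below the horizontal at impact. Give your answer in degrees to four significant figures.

Components: vₓ = 73.70 cos 26.1° = 66.18 m/s, v_y0 = 73.70 sin 26.1° = 32.42 m/s.
With up positive and y = 0 at the ground: y(t) = 12.7 + (32.42) t − 0.8100 t². Setting y = 0 and taking the positive root: t = [32.42 + √(32.42² + 2·1.62·12.7)] / 1.62 = (32.42 + 33.05) / 1.62 = 40.42 s.
At impact: v_y = v_y0 − g t = −33.05 m/s; vₓ = 66.18 m/s.
Angle below horizontal: arctan(|v_y|/vₓ) = arctan(33.05/66.18) = 26.54°.

26.54°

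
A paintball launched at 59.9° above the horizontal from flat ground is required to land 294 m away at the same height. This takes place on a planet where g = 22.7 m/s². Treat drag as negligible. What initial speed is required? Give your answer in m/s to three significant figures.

Level-ground range: R = v₀² sin(2θ)/g, so v₀ = √(gR / sin 2θ).
v₀ = √(22.7 × 294 / sin 119.8°) = √(6674 / 0.8678) = √7690.8 = 87.70 m/s.

87.7 m/s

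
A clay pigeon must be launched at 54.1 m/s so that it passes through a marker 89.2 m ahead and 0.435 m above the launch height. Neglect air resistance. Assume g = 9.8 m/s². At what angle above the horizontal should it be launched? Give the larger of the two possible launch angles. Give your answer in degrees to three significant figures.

Trajectory: y = x tanθ − g x² (1 + tan²θ)/(2v₀²). With x = 89.2, y = 0.435, v₀ = 54.1, g = 9.80:
13.32 tan²θ − 89.2 tanθ + (13.76) = 0.
tanθ = [89.2 ± √(89.2² − 4 × 13.32 × (13.76))] / (2 × 13.32) = (89.2 ± 84.99) / 26.64, giving tanθ = 0.1579 or 6.538.
θ = 8.975° or 81.30°; the larger is 81.30°.

81.3°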